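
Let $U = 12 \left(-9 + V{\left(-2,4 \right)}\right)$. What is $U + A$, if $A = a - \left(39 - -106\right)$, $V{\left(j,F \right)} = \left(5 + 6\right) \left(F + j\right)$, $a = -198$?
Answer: $-187$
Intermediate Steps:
$V{\left(j,F \right)} = 11 F + 11 j$ ($V{\left(j,F \right)} = 11 \left(F + j\right) = 11 F + 11 j$)
$U = 156$ ($U = 12 \left(-9 + \left(11 \cdot 4 + 11 \left(-2\right)\right)\right) = 12 \left(-9 + \left(44 - 22\right)\right) = 12 \left(-9 + 22\right) = 12 \cdot 13 = 156$)
$A = -343$ ($A = -198 - \left(39 - -106\right) = -198 - \left(39 + 106\right) = -198 - 145 = -343$)
$U + A = 156 - 343 = -187$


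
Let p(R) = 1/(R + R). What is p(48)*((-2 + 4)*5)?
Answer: 5/48 ≈ 0.10417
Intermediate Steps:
p(R) = 1/(2*R)
p(48)*((-2 + 4)*5) = ((½)/48)*((-2 + 4)*5) = ((½)*(1/48))*(2*5) = (1/96)*10 = 5/48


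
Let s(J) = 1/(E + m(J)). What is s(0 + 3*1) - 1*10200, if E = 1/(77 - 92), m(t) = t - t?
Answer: -10215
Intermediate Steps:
m(t) = 0
E = -1/15 (E = 1/(-15) = -1/15 ≈ -0.066667)
s(J) = -15 (s(J) = 1/(-1/15 + 0) = 1/(-1/15) = -15)
s(0 + 3*1) - 1*10200 = -15 - 1*10200 = -15 - 10200 = -10215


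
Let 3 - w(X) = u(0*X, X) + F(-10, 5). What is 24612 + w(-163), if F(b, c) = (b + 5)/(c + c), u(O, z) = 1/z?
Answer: 8024655/326 ≈ 24616.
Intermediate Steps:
F(b, c) = (5 + b)/(2*c) (F(b, c) = (5 + b)/((2*c)) = (5 + b)*(1/(2*c)) = (5 + b)/(2*c))
w(X) = 7/2 - 1/X (w(X) = 3 - (1/X + (½)*(5 - 10)/5) = 3 - (1/X + (½)*(⅕)*(-5)) = 3 - (1/X - ½) = 3 - (-½ + 1/X) = 3 + (½ - 1/X) = 7/2 - 1/X)
24612 + w(-163) = 24612 + (7/2 - 1/(-163)) = 24612 + (7/2 - 1*(-1/163)) = 24612 + (7/2 + 1/163) = 24612 + 1143/326 = 8024655/326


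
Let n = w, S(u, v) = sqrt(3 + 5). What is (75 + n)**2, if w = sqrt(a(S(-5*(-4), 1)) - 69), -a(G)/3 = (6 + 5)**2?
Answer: 5193 + 1800*I*sqrt(3) ≈ 5193.0 + 3117.7*I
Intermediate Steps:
S(u, v) = 2*sqrt(2) (S(u, v) = sqrt(8) = 2*sqrt(2))
a(G) = -363 (a(G) = -3*(6 + 5)**2 = -3*11**2 = -3*121 = -363)
w = 12*I*sqrt(3) (w = sqrt(-363 - 69) = sqrt(-432) = 12*I*sqrt(3) ≈ 20.785*I)
n = 12*I*sqrt(3) ≈ 20.785*I
(75 + n)**2 = (75 + 12*I*sqrt(3))**2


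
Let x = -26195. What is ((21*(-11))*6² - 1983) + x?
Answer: -36494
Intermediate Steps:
((21*(-11))*6² - 1983) + x = ((21*(-11))*6² - 1983) - 26195 = (-231*36 - 1983) - 26195 = (-8316 - 1983) - 26195 = -10299 - 26195 = -36494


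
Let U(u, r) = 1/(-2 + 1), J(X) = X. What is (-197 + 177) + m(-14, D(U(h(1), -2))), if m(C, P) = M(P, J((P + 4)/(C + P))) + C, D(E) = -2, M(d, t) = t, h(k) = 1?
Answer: -273/8 ≈ -34.125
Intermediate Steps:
U(u, r) = -1 (U(u, r) = 1/(-1) = -1)
m(C, P) = C + (4 + P)/(C + P) (m(C, P) = (P + 4)/(C + P) + C = (4 + P)/(C + P) + C = C + (4 + P)/(C + P))
(-197 + 177) + m(-14, D(U(h(1), -2))) = (-197 + 177) + (4 - 2 - 14*(-14 - 2))/(-14 - 2) = -20 + (4 - 2 - 14*(-16))/(-16) = -20 - (4 - 2 + 224)/16 = -20 - 1/16*226 = -20 - 113/8 = -273/8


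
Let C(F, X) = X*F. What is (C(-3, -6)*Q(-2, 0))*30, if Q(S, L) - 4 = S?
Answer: 1080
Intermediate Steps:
C(F, X) = F*X
Q(S, L) = 4 + S
(C(-3, -6)*Q(-2, 0))*30 = ((-3*(-6))*(4 - 2))*30 = (18*2)*30 = 36*30 = 1080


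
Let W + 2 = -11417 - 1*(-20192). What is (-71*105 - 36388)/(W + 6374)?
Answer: -2579/891 ≈ -2.8945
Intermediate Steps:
W = 8773 (W = -2 + (-11417 - 1*(-20192)) = -2 + (-11417 + 20192) = -2 + 8775 = 8773)
(-71*105 - 36388)/(W + 6374) = (-71*105 - 36388)/(8773 + 6374) = (-7455 - 36388)/15147 = -43843*1/15147 = -2579/891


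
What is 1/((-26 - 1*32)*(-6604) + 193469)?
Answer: 1/576501 ≈ 1.7346e-6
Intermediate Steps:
1/((-26 - 1*32)*(-6604) + 193469) = 1/((-26 - 32)*(-6604) + 193469) = 1/(-58*(-6604) + 193469) = 1/(383032 + 193469) = 1/576501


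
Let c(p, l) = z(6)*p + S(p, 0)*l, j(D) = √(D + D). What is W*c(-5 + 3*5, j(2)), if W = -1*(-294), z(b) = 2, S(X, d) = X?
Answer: 11760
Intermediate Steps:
j(D) = √2*√D (j(D) = √(2*D) = √2*√D)
W = 294
c(p, l) = 2*p + l*p (c(p, l) = 2*p + p*l = 2*p + l*p)
W*c(-5 + 3*5, j(2)) = 294*((-5 + 3*5)*(2 + √2*√2)) = 294*((-5 + 15)*(2 + 2)) = 294*(10*4) = 294*40 = 11760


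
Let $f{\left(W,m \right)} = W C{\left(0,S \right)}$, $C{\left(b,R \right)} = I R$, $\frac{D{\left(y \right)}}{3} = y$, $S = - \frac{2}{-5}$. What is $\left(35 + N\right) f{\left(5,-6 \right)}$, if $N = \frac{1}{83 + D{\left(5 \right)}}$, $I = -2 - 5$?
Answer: $- \frac{3431}{7} \approx -490.14$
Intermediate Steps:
$S = \frac{2}{5}$ ($S = \left(-2\right) \left(- \frac{1}{5}\right) = \frac{2}{5} \approx 0.4$)
$D{\left(y \right)} = 3 y$
$I = -7$ ($I = -2 - 5 = -7$)
$N = \frac{1}{98}$ ($N = \frac{1}{83 + 3 \cdot 5} = \frac{1}{83 + 15} = \frac{1}{98} \approx 0.010204$)
$C{\left(b,R \right)} = - 7 R$
$f{\left(W,m \right)} = - \frac{14 W}{5}$ ($f{\left(W,m \right)} = W \left(\left(-7\right) \frac{2}{5}\right) = W \left(- \frac{14}{5}\right) = - \frac{14 W}{5}$)
$\left(35 + N\right) f{\left(5,-6 \right)} = \left(35 + \frac{1}{98}\right) \left(\left(- \frac{14}{5}\right) 5\right) = \frac{3431}{98} \left(-14\right) = - \frac{3431}{7}$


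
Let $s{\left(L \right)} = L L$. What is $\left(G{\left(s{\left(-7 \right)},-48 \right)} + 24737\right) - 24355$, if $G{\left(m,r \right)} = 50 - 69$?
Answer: $363$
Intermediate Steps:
$s{\left(L \right)} = L^{2}$
$G{\left(m,r \right)} = -19$ ($G{\left(m,r \right)} = 50 - 69 = -19$)
$\left(G{\left(s{\left(-7 \right)},-48 \right)} + 24737\right) - 24355 = \left(-19 + 24737\right) - 24355 = 24718 - 24355 = 363$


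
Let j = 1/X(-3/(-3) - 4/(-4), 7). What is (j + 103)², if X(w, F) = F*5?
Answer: 13003236/1225 ≈ 10615.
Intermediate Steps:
X(w, F) = 5*F
j = 1/35 (j = 1/(5*7) = 1/35 ≈ 0.028571)
(j + 103)² = (1/35 + 103)² = (3606/35)² = 13003236/1225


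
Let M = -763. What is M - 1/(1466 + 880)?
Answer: -1789999/2346 ≈ -763.00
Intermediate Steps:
M - 1/(1466 + 880) = -763 - 1/(1466 + 880) = -763 - 1/2346 = -1789999/2346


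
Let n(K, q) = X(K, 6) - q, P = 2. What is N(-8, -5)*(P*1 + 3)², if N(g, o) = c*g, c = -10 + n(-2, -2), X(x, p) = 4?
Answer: 800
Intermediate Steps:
n(K, q) = 4 - q
c = -4 (c = -10 + (4 - 1*(-2)) = -10 + (4 + 2) = -10 + 6 = -4)
N(g, o) = -4*g
N(-8, -5)*(P*1 + 3)² = (-4*(-8))*(2*1 + 3)² = 32*(2 + 3)² = 32*5² = 32*25 = 800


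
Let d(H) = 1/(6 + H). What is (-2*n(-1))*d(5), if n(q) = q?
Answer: 2/11 ≈ 0.18182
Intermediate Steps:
(-2*n(-1))*d(5) = (-2*(-1))/(6 + 5) = 2/11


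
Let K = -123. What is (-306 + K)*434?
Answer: -186186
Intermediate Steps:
(-306 + K)*434 = (-306 - 123)*434 = -429*434 = -186186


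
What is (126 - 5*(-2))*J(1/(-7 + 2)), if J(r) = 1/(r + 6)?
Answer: 680/29 ≈ 23.448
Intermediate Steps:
J(r) = 1/(6 + r)
(126 - 5*(-2))*J(1/(-7 + 2)) = (126 - 5*(-2))/(6 + 1/(-7 + 2)) = (126 + 10)/(6 + 1/(-5)) = 136/(6 - ⅕) = 136/(29/5) = 136*(5/29) = 680/29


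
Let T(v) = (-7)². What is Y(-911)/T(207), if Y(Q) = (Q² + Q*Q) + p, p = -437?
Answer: 1659405/49 ≈ 33865.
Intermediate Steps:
T(v) = 49
Y(Q) = -437 + 2*Q² (Y(Q) = (Q² + Q*Q) - 437 = (Q² + Q²) - 437 = 2*Q² - 437 = -437 + 2*Q²)
Y(-911)/T(207) = (-437 + 2*(-911)²)/49 = (-437 + 2*829921)*(1/49) = (-437 + 1659842)*(1/49) = 1659405*(1/49) = 1659405/49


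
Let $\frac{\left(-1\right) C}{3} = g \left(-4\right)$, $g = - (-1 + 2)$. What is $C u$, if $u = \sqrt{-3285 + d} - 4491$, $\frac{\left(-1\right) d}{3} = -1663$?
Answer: $53892 - 24 \sqrt{426} \approx 53397.0$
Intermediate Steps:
$d = 4989$ ($d = \left(-3\right) \left(-1663\right) = 4989$)
$g = -1$ ($g = \left(-1\right) 1 = -1$)
$C = -12$ ($C = - 3 \left(\left(-1\right) \left(-4\right)\right) = \left(-3\right) 4 = -12$)
$u = -4491 + 2 \sqrt{426}$ ($u = \sqrt{-3285 + 4989} - 4491 = \sqrt{1704} - 4491 = 2 \sqrt{426} - 4491 = -4491 + 2 \sqrt{426} \approx -4449.7$)
$C u = - 12 \left(-4491 + 2 \sqrt{426}\right) = 53892 - 24 \sqrt{426}$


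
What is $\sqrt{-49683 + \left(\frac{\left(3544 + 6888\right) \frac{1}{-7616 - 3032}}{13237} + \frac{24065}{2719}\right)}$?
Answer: $\frac{2 i \sqrt{235525937579744122412255}}{4354959763} \approx 222.88 i$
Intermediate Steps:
$\sqrt{-49683 + \left(\frac{\left(3544 + 6888\right) \frac{1}{-7616 - 3032}}{13237} + \frac{24065}{2719}\right)} = \sqrt{-49683 + \left(\frac{10432}{-10648} \cdot \frac{1}{13237} + 24065 \cdot \frac{1}{2719}\right)} = \sqrt{-49683 + \left(10432 \left(- \frac{1}{10648}\right) \frac{1}{13237} + \frac{24065}{2719}\right)} = \sqrt{-49683 + \left(\left(- \frac{1304}{1331}\right) \frac{1}{13237} + \frac{24065}{2719}\right)} = \sqrt{-49683 + \left(- \frac{1304}{17618447} + \frac{24065}{2719}\right)} = \sqrt{-49683 + \frac{423984381479}{47904557393}} = \sqrt{- \frac{2379618140574940}{47904557393}} = \frac{2 i \sqrt{235525937579744122412255}}{4354959763}$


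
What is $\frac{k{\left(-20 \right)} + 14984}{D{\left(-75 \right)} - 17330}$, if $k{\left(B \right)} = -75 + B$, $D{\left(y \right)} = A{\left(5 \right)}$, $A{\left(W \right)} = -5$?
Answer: $- \frac{14889}{17335} \approx -0.8589$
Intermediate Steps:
$D{\left(y \right)} = -5$
$\frac{k{\left(-20 \right)} + 14984}{D{\left(-75 \right)} - 17330} = \frac{\left(-75 - 20\right) + 14984}{-5 - 17330} = \frac{-95 + 14984}{-17335} = 14889 \left(- \frac{1}{17335}\right) = - \frac{14889}{17335}$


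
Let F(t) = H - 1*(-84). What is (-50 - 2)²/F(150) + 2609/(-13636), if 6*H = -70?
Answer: 15721297/422716 ≈ 37.191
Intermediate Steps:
H = -35/3 (H = (⅙)*(-70) = -35/3 ≈ -11.667)
F(t) = 217/3 (F(t) = -35/3 - 1*(-84) = -35/3 + 84 = 217/3)
(-50 - 2)²/F(150) + 2609/(-13636) = (-50 - 2)²/(217/3) + 2609/(-13636) = (-52)²*(3/217) + 2609*(-1/13636) = 2704*(3/217) - 2609/13636 = 8112/217 - 2609/13636 = 15721297/422716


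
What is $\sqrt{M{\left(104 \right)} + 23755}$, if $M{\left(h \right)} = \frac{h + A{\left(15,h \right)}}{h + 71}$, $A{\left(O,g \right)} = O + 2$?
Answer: $\frac{\sqrt{29100722}}{35} \approx 154.13$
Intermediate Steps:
$A{\left(O,g \right)} = 2 + O$
$M{\left(h \right)} = \frac{17 + h}{71 + h}$ ($M{\left(h \right)} = \frac{h + \left(2 + 15\right)}{h + 71} = \frac{h + 17}{71 + h} = \frac{17 + h}{71 + h}$)
$\sqrt{M{\left(104 \right)} + 23755} = \sqrt{\frac{17 + 104}{71 + 104} + 23755} = \sqrt{\frac{1}{175} \cdot 121 + 23755} = \sqrt{\frac{121}{175} + 23755} = \sqrt{\frac{4157246}{175}} = \frac{\sqrt{29100722}}{35}$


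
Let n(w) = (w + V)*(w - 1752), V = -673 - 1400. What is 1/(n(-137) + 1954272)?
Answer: 1/6128962 ≈ 1.6316e-7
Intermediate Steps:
V = -2073
n(w) = (-2073 + w)*(-1752 + w) (n(w) = (w - 2073)*(w - 1752) = (-2073 + w)*(-1752 + w))
1/(n(-137) + 1954272) = 1/((3631896 + (-137)**2 - 3825*(-137)) + 1954272) = 1/((3631896 + 18769 + 524025) + 1954272) = 1/(4174690 + 1954272) = 1/6128962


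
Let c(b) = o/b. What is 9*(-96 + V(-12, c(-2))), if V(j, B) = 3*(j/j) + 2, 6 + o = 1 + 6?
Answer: -819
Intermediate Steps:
o = 1 (o = -6 + (1 + 6) = -6 + 7 = 1)
c(b) = 1/b
V(j, B) = 5 (V(j, B) = 3*1 + 2 = 3 + 2 = 5)
9*(-96 + V(-12, c(-2))) = 9*(-96 + 5) = 9*(-91) = -819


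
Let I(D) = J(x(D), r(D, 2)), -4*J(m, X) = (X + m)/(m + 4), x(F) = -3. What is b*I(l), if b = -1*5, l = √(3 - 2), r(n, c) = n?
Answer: -5/2 ≈ -2.5000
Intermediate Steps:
l = 1 (l = √1 = 1)
J(m, X) = -(X + m)/(4*(4 + m)) (J(m, X) = -(X + m)/(4*(m + 4)) = -(X + m)/(4*(4 + m)))
I(D) = ¾ - D/4 (I(D) = (-D - 1*(-3))/(4*(4 - 3)) = (¼)*(-D + 3)/1 = (¼)*1*(3 - D) = ¾ - D/4)
b = -5
b*I(l) = -5*(¾ - ¼*1) = -5*(¾ - ¼) = -5*½ = -5/2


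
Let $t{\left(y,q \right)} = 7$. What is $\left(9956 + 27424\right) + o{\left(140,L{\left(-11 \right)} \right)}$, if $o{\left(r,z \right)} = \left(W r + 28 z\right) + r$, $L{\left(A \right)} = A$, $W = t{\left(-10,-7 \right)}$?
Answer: $38192$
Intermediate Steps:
$W = 7$
$o{\left(r,z \right)} = 8 r + 28 z$ ($o{\left(r,z \right)} = \left(7 r + 28 z\right) + r = 8 r + 28 z$)
$\left(9956 + 27424\right) + o{\left(140,L{\left(-11 \right)} \right)} = \left(9956 + 27424\right) + \left(8 \cdot 140 + 28 \left(-11\right)\right) = 37380 + \left(1120 - 308\right) = 37380 + 812 = 38192$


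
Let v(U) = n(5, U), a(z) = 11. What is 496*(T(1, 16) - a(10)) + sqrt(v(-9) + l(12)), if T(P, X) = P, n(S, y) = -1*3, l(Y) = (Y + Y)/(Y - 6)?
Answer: -4959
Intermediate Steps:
l(Y) = 2*Y/(-6 + Y) (l(Y) = (2*Y)/(-6 + Y) = 2*Y/(-6 + Y))
n(S, y) = -3
v(U) = -3
496*(T(1, 16) - a(10)) + sqrt(v(-9) + l(12)) = 496*(1 - 1*11) + sqrt(-3 + 2*12/(-6 + 12)) = 496*(1 - 11) + sqrt(-3 + 2*12/6) = 496*(-10) + sqrt(-3 + 2*12*(1/6)) = -4960 + sqrt(-3 + 4) = -4960 + sqrt(1) = -4960 + 1 = -4959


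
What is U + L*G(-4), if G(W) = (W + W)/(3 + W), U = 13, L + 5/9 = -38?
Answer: -2659/9 ≈ -295.44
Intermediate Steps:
L = -347/9 (L = -5/9 - 38 = -347/9 ≈ -38.556)
G(W) = 2*W/(3 + W) (G(W) = (2*W)/(3 + W) = 2*W/(3 + W))
U + L*G(-4) = 13 - 694*(-4)/(9*(3 - 4)) = 13 - 694*(-4)/(9*(-1)) = 13 - 694*(-4)*(-1)/9 = 13 - 347/9*8 = 13 - 2776/9 = -2659/9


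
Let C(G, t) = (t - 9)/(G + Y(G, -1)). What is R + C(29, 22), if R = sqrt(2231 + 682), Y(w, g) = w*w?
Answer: 13/870 + sqrt(2913) ≈ 53.987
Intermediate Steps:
Y(w, g) = w**2
R = sqrt(2913) ≈ 53.972
C(G, t) = (-9 + t)/(G + G**2) (C(G, t) = (t - 9)/(G + G**2) = (-9 + t)/(G + G**2))
R + C(29, 22) = sqrt(2913) + (-9 + 22)/(29*(1 + 29)) = sqrt(2913) + (1/29)*13/30 = sqrt(2913) + (1/29)*(1/30)*13 = sqrt(2913) + 13/870 = 13/870 + sqrt(2913)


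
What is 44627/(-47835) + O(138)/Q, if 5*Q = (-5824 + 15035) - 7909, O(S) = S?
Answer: -4183034/10380195 ≈ -0.40298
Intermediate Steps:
Q = 1302/5 (Q = ((-5824 + 15035) - 7909)/5 = (9211 - 7909)/5 = (⅕)*1302 = 1302/5 ≈ 260.40)
44627/(-47835) + O(138)/Q = 44627/(-47835) + 138/(1302/5) = 44627*(-1/47835) + 138*(5/1302) = -44627/47835 + 115/217 = -4183034/10380195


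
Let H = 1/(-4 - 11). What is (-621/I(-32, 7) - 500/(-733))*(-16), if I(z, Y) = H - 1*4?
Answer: -109734320/44713 ≈ -2454.2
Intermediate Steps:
H = -1/15 (H = 1/(-15) = -1/15 ≈ -0.066667)
I(z, Y) = -61/15 (I(z, Y) = -1/15 - 1*4 = -1/15 - 4 = -61/15)
(-621/I(-32, 7) - 500/(-733))*(-16) = (-621/(-61/15) - 500/(-733))*(-16) = (-621*(-15/61) - 500*(-1/733))*(-16) = (9315/61 + 500/733)*(-16) = (6858395/44713)*(-16) = -109734320/44713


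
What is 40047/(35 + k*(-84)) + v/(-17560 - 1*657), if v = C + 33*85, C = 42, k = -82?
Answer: 101403774/18016613 ≈ 5.6283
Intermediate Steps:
v = 2847 (v = 42 + 33*85 = 42 + 2805 = 2847)
40047/(35 + k*(-84)) + v/(-17560 - 1*657) = 40047/(35 - 82*(-84)) + 2847/(-17560 - 1*657) = 40047/(35 + 6888) + 2847/(-17560 - 657) = 40047/6923 + 2847/(-18217) = 40047*(1/6923) + 2847*(-1/18217) = 5721/989 - 2847/18217 = 101403774/18016613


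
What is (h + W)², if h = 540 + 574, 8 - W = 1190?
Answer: 4624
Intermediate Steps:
W = -1182 (W = 8 - 1*1190 = 8 - 1190 = -1182)
h = 1114
(h + W)² = (1114 - 1182)² = (-68)² = 4624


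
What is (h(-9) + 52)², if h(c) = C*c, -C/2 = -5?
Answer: 1444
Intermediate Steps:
C = 10 (C = -2*(-5) = 10)
h(c) = 10*c
(h(-9) + 52)² = (10*(-9) + 52)² = (-90 + 52)² = (-38)² = 1444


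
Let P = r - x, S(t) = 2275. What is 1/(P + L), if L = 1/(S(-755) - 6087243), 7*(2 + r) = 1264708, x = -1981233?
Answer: 42594776/92085798358593 ≈ 4.6256e-7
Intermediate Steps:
r = 1264694/7 (r = -2 + (1/7)*1264708 = -2 + 1264708/7 = 1264694/7 ≈ 1.8067e+5)
L = -1/6084968 (L = 1/(2275 - 6087243) = 1/(-6084968) = -1/6084968 ≈ -1.6434e-7)
P = 15133325/7 (P = 1264694/7 - 1*(-1981233) = 1264694/7 + 1981233 = 15133325/7 ≈ 2.1619e+6)
1/(P + L) = 1/(15133325/7 - 1/6084968) = 1/(92085798358593/42594776) = 42594776/92085798358593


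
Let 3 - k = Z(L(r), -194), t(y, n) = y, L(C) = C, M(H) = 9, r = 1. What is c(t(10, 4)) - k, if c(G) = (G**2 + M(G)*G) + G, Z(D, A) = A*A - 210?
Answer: 37623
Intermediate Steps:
Z(D, A) = -210 + A**2 (Z(D, A) = A**2 - 210 = -210 + A**2)
c(G) = G**2 + 10*G (c(G) = (G**2 + 9*G) + G = G**2 + 10*G)
k = -37423 (k = 3 - (-210 + (-194)**2) = 3 - (-210 + 37636) = 3 - 1*37426 = 3 - 37426 = -37423)
c(t(10, 4)) - k = 10*(10 + 10) - 1*(-37423) = 10*20 + 37423 = 200 + 37423 = 37623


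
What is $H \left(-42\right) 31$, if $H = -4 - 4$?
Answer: $10416$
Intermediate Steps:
$H = -8$ ($H = -4 - 4 = -8$)
$H \left(-42\right) 31 = \left(-8\right) \left(-42\right) 31 = 336 \cdot 31 = 10416$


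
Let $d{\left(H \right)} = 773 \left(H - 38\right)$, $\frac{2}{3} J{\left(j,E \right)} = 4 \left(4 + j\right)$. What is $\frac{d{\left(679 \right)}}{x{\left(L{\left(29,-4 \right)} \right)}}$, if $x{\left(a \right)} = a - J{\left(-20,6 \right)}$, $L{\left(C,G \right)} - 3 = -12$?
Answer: $\frac{495493}{87} \approx 5695.3$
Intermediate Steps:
$L{\left(C,G \right)} = -9$ ($L{\left(C,G \right)} = 3 - 12 = -9$)
$J{\left(j,E \right)} = 24 + 6 j$ ($J{\left(j,E \right)} = \frac{3 \cdot 4 \left(4 + j\right)}{2} = \frac{3 \left(16 + 4 j\right)}{2} = 24 + 6 j$)
$d{\left(H \right)} = -29374 + 773 H$ ($d{\left(H \right)} = 773 \left(-38 + H\right) = -29374 + 773 H$)
$x{\left(a \right)} = 96 + a$ ($x{\left(a \right)} = a - \left(24 + 6 \left(-20\right)\right) = a - \left(24 - 120\right) = a - -96 = a + 96 = 96 + a$)
$\frac{d{\left(679 \right)}}{x{\left(L{\left(29,-4 \right)} \right)}} = \frac{-29374 + 773 \cdot 679}{96 - 9} = \frac{-29374 + 524867}{87} = 495493 \cdot \frac{1}{87} = \frac{495493}{87}$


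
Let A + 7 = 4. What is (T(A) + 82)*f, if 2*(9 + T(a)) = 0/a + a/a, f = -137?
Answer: -20139/2 ≈ -10070.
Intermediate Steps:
A = -3 (A = -7 + 4 = -3)
T(a) = -17/2 (T(a) = -9 + (0/a + a/a)/2 = -9 + (0 + 1)/2 = -9 + (½)*1 = -9 + ½ = -17/2)
(T(A) + 82)*f = (-17/2 + 82)*(-137) = (147/2)*(-137) = -20139/2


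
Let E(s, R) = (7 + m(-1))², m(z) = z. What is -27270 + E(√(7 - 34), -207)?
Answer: -27234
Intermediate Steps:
E(s, R) = 36 (E(s, R) = (7 - 1)² = 6² = 36)
-27270 + E(√(7 - 34), -207) = -27270 + 36 = -27234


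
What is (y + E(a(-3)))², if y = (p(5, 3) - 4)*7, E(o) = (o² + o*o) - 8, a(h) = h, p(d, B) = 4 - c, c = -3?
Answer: 961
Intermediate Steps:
p(d, B) = 7 (p(d, B) = 4 - 1*(-3) = 4 + 3 = 7)
E(o) = -8 + 2*o² (E(o) = (o² + o²) - 8 = 2*o² - 8 = -8 + 2*o²)
y = 21 (y = (7 - 4)*7 = 3*7 = 21)
(y + E(a(-3)))² = (21 + (-8 + 2*(-3)²))² = (21 + (-8 + 2*9))² = (21 + (-8 + 18))² = (21 + 10)² = 31² = 961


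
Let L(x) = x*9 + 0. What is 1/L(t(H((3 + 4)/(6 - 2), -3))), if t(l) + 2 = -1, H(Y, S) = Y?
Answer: -1/27 ≈ -0.037037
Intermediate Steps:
t(l) = -3 (t(l) = -2 - 1 = -3)
L(x) = 9*x (L(x) = 9*x + 0 = 9*x)
1/L(t(H((3 + 4)/(6 - 2), -3))) = 1/(9*(-3)) = 1/(-27) = -1/27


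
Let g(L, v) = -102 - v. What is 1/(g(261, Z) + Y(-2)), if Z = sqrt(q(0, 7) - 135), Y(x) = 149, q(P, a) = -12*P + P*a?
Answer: 47/2344 + 3*I*sqrt(15)/2344 ≈ 0.020051 + 0.0049569*I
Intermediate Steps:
Z = 3*I*sqrt(15) (Z = sqrt(0*(-12 + 7) - 135) = sqrt(0*(-5) - 135) = sqrt(0 - 135) = sqrt(-135) = 3*I*sqrt(15) ≈ 11.619*I)
1/(g(261, Z) + Y(-2)) = 1/((-102 - 3*I*sqrt(15)) + 149) = 1/(47 - 3*I*sqrt(15))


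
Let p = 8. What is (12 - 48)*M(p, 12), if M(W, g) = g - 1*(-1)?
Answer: -468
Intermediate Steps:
M(W, g) = 1 + g (M(W, g) = g + 1 = 1 + g)
(12 - 48)*M(p, 12) = (12 - 48)*(1 + 12) = -36*13 = -468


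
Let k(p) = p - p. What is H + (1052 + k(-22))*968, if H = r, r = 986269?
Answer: 2004605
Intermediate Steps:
H = 986269
k(p) = 0
H + (1052 + k(-22))*968 = 986269 + (1052 + 0)*968 = 986269 + 1052*968 = 986269 + 1018336 = 2004605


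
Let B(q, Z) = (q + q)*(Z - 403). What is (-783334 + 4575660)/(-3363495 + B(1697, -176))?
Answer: -3792326/5328621 ≈ -0.71169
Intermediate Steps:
B(q, Z) = 2*q*(-403 + Z) (B(q, Z) = (2*q)*(-403 + Z) = 2*q*(-403 + Z))
(-783334 + 4575660)/(-3363495 + B(1697, -176)) = (-783334 + 4575660)/(-3363495 + 2*1697*(-403 - 176)) = 3792326/(-3363495 + 2*1697*(-579)) = 3792326/(-3363495 - 1965126) = 3792326/(-5328621) = 3792326*(-1/5328621) = -3792326/5328621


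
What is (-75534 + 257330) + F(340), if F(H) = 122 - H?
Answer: 181578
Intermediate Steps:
(-75534 + 257330) + F(340) = (-75534 + 257330) + (122 - 1*340) = 181796 + (122 - 340) = 181796 - 218 = 181578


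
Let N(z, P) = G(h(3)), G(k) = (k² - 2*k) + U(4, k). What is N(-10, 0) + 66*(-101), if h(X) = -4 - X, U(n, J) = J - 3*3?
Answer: -6619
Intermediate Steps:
U(n, J) = -9 + J (U(n, J) = J - 9 = -9 + J)
G(k) = -9 + k² - k (G(k) = (k² - 2*k) + (-9 + k) = -9 + k² - k)
N(z, P) = 47 (N(z, P) = -9 + (-4 - 1*3)² - (-4 - 1*3) = -9 + (-4 - 3)² - (-4 - 3) = -9 + (-7)² - 1*(-7) = -9 + 49 + 7 = 47)
N(-10, 0) + 66*(-101) = 47 + 66*(-101) = 47 - 6666 = -6619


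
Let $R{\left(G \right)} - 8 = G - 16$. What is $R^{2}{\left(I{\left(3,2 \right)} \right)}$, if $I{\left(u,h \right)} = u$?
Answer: $25$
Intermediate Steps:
$R{\left(G \right)} = -8 + G$ ($R{\left(G \right)} = 8 + \left(G - 16\right) = 8 + \left(-16 + G\right) = -8 + G$)
$R^{2}{\left(I{\left(3,2 \right)} \right)} = \left(-8 + 3\right)^{2} = \left(-5\right)^{2} = 25$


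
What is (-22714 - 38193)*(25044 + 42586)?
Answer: -4119140410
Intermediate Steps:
(-22714 - 38193)*(25044 + 42586) = -60907*67630 = -4119140410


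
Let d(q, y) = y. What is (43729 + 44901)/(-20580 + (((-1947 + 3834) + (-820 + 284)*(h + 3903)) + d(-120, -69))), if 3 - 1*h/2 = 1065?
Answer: -44315/486153 ≈ -0.091154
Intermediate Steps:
h = -2124 (h = 6 - 2*1065 = 6 - 2130 = -2124)
(43729 + 44901)/(-20580 + (((-1947 + 3834) + (-820 + 284)*(h + 3903)) + d(-120, -69))) = (43729 + 44901)/(-20580 + (((-1947 + 3834) + (-820 + 284)*(-2124 + 3903)) - 69)) = 88630/(-20580 + ((1887 - 536*1779) - 69)) = 88630/(-20580 + ((1887 - 953544) - 69)) = 88630/(-20580 + (-951657 - 69)) = 88630/(-20580 - 951726) = 88630/(-972306) = 88630*(-1/972306) = -44315/486153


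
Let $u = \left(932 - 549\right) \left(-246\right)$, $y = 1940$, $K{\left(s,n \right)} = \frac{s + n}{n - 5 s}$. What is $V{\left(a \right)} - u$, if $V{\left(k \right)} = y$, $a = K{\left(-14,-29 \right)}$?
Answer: $96158$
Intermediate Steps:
$K{\left(s,n \right)} = \frac{n + s}{n - 5 s}$
$a = - \frac{43}{41}$ ($a = \frac{-29 - 14}{-29 - -70} = \frac{1}{-29 + 70} \left(-43\right) = \frac{1}{41} \left(-43\right) = - \frac{43}{41} \approx -1.0488$)
$u = -94218$ ($u = 383 \left(-246\right) = -94218$)
$V{\left(k \right)} = 1940$
$V{\left(a \right)} - u = 1940 - -94218 = 1940 + 94218 = 96158$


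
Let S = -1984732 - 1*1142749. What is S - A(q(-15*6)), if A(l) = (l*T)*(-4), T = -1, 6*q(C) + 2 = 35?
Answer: -3127503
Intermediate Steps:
q(C) = 11/2 (q(C) = -⅓ + (⅙)*35 = -⅓ + 35/6 = 11/2)
S = -3127481 (S = -1984732 - 1142749 = -3127481)
A(l) = 4*l (A(l) = (l*(-1))*(-4) = -l*(-4) = 4*l)
S - A(q(-15*6)) = -3127481 - 4*11/2 = -3127481 - 1*22 = -3127481 - 22 = -3127503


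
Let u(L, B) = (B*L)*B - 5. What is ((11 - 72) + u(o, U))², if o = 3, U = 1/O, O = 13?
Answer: 124344801/28561 ≈ 4353.7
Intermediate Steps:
U = 1/13 ≈ 0.076923
u(L, B) = -5 + L*B² (u(L, B) = L*B² - 5 = -5 + L*B²)
((11 - 72) + u(o, U))² = ((11 - 72) + (-5 + 3*(1/13)²))² = (-61 + (-5 + 3*(1/169)))² = (-61 + (-5 + 3/169))² = (-61 - 842/169)² = (-11151/169)² = 124344801/28561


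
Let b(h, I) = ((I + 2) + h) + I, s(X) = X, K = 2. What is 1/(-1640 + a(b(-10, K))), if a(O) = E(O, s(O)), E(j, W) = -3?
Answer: -1/1643 ≈ -0.00060864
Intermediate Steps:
b(h, I) = 2 + h + 2*I (b(h, I) = ((2 + I) + h) + I = (2 + I + h) + I = 2 + h + 2*I)
a(O) = -3
1/(-1640 + a(b(-10, K))) = 1/(-1640 - 3) = 1/(-1643) = -1/1643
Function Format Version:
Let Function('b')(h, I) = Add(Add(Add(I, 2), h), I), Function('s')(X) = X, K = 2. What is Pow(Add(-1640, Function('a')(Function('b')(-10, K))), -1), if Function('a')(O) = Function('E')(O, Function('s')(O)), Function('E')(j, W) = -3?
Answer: Rational(-1, 1643) ≈ -0.00060864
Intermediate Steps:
Function('b')(h, I) = Add(2, h, Mul(2, I)) (Function('b')(h, I) = Add(Add(Add(2, I), h), I) = Add(Add(2, I, h), I) = Add(2, h, Mul(2, I)))
Function('a')(O) = -3
Pow(Add(-1640, Function('a')(Function('b')(-10, K))), -1) = Pow(Add(-1640, -3), -1) = Pow(-1643, -1) = Rational(-1, 1643)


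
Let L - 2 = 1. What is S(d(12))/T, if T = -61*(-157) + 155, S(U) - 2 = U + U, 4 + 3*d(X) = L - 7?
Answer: -5/14598 ≈ -0.00034251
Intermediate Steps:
L = 3 (L = 2 + 1 = 3)
d(X) = -8/3 (d(X) = -4/3 + (3 - 7)/3 = -4/3 + (1/3)*(-4) = -4/3 - 4/3 = -8/3)
S(U) = 2 + 2*U (S(U) = 2 + (U + U) = 2 + 2*U)
T = 9732 (T = 9577 + 155 = 9732)
S(d(12))/T = (2 + 2*(-8/3))/9732 = (2 - 16/3)*(1/9732) = -10/3*1/9732 = -5/14598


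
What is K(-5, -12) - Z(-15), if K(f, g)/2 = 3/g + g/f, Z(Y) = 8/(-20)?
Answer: 47/10 ≈ 4.7000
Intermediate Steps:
Z(Y) = -2/5 (Z(Y) = 8*(-1/20) = -2/5)
K(f, g) = 6/g + 2*g/f (K(f, g) = 2*(3/g + g/f) = 6/g + 2*g/f)
K(-5, -12) - Z(-15) = (6/(-12) + 2*(-12)/(-5)) - 1*(-2/5) = (6*(-1/12) + 2*(-12)*(-1/5)) + 2/5 = (-1/2 + 24/5) + 2/5 = 43/10 + 2/5 = 47/10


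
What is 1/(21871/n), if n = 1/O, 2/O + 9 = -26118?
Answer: -26127/43742 ≈ -0.59730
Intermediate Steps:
O = -2/26127 (O = 2/(-9 - 26118) = 2/(-26127) = 2*(-1/26127) = -2/26127 ≈ -7.6549e-5)
n = -26127/2 (n = 1/(-2/26127) = -26127/2 ≈ -13064.)
1/(21871/n) = 1/(21871/(-26127/2)) = 1/(21871*(-2/26127)) = 1/(-43742/26127) = -26127/43742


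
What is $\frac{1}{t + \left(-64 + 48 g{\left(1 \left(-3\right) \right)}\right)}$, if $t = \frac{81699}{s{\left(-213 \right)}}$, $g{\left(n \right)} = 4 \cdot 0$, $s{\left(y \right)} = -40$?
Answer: $- \frac{40}{84259} \approx -0.00047473$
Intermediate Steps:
$g{\left(n \right)} = 0$
$t = - \frac{81699}{40}$ ($t = \frac{81699}{-40} = 81699 \left(- \frac{1}{40}\right) = - \frac{81699}{40} \approx -2042.5$)
$\frac{1}{t + \left(-64 + 48 g{\left(1 \left(-3\right) \right)}\right)} = \frac{1}{- \frac{81699}{40} + \left(-64 + 48 \cdot 0\right)} = \frac{1}{- \frac{81699}{40} + \left(-64 + 0\right)} = \frac{1}{- \frac{81699}{40} - 64} = \frac{1}{- \frac{84259}{40}} = - \frac{40}{84259}$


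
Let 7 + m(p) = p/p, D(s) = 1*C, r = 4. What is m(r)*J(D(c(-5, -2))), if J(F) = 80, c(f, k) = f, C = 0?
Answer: -480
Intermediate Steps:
D(s) = 0 (D(s) = 1*0 = 0)
m(p) = -6 (m(p) = -7 + p/p = -7 + 1 = -6)
m(r)*J(D(c(-5, -2))) = -6*80 = -480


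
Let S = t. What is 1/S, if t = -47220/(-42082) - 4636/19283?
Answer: 405733603/357725554 ≈ 1.1342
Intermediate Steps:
t = 357725554/405733603 (t = -47220*(-1/42082) - 4636*1/19283 = 23610/21041 - 4636/19283 = 357725554/405733603 ≈ 0.88168)
S = 357725554/405733603 ≈ 0.88168
1/S = 1/(357725554/405733603) = 405733603/357725554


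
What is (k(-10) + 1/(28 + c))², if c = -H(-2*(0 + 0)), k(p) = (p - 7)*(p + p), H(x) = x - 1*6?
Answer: 133656721/1156 ≈ 1.1562e+5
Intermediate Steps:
H(x) = -6 + x (H(x) = x - 6 = -6 + x)
k(p) = 2*p*(-7 + p) (k(p) = (-7 + p)*(2*p) = 2*p*(-7 + p))
c = 6 (c = -(-6 - 2*(0 + 0)) = -(-6 - 2*0) = -(-6 + 0) = -1*(-6) = 6)
(k(-10) + 1/(28 + c))² = (2*(-10)*(-7 - 10) + 1/(28 + 6))² = (2*(-10)*(-17) + 1/34)² = (340 + 1/34)² = (11561/34)² = 133656721/1156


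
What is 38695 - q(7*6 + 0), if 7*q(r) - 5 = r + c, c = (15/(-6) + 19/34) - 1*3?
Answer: 4603990/119 ≈ 38689.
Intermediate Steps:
c = -84/17 (c = (15*(-⅙) + 19*(1/34)) - 3 = (-5/2 + 19/34) - 3 = -33/17 - 3 = -84/17 ≈ -4.9412)
q(r) = 1/119 + r/7 (q(r) = 5/7 + (r - 84/17)/7 = 5/7 + (-84/17 + r)/7 = 5/7 + (-12/17 + r/7) = 1/119 + r/7)
38695 - q(7*6 + 0) = 38695 - (1/119 + (7*6 + 0)/7) = 38695 - (1/119 + (42 + 0)/7) = 38695 - (1/119 + (⅐)*42) = 38695 - (1/119 + 6) = 38695 - 1*715/119 = 38695 - 715/119 = 4603990/119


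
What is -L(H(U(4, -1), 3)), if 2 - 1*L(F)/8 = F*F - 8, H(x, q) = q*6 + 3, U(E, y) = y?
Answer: 3448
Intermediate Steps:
H(x, q) = 3 + 6*q (H(x, q) = 6*q + 3 = 3 + 6*q)
L(F) = 80 - 8*F**2 (L(F) = 16 - 8*(F*F - 8) = 16 - 8*(F**2 - 8) = 16 - 8*(-8 + F**2) = 16 + (64 - 8*F**2) = 80 - 8*F**2)
-L(H(U(4, -1), 3)) = -(80 - 8*(3 + 6*3)**2) = -(80 - 8*(3 + 18)**2) = -(80 - 8*21**2) = -(80 - 8*441) = -(80 - 3528) = -1*(-3448) = 3448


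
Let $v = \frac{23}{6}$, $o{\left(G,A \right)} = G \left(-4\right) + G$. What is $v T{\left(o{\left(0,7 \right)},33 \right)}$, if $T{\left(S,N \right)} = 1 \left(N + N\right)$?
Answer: $253$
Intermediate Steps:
$o{\left(G,A \right)} = - 3 G$ ($o{\left(G,A \right)} = - 4 G + G = - 3 G$)
$T{\left(S,N \right)} = 2 N$ ($T{\left(S,N \right)} = 1 \cdot 2 N = 2 N$)
$v = \frac{23}{6}$ ($v = 23 \cdot \frac{1}{6} = \frac{23}{6} \approx 3.8333$)
$v T{\left(o{\left(0,7 \right)},33 \right)} = \frac{23 \cdot 2 \cdot 33}{6} = \frac{23}{6} \cdot 66 = 253$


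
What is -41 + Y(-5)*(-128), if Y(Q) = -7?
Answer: 855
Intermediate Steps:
-41 + Y(-5)*(-128) = -41 - 7*(-128) = -41 + 896 = 855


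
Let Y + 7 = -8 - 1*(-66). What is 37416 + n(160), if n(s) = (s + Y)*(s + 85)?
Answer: 89111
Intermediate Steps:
Y = 51 (Y = -7 + (-8 - 1*(-66)) = -7 + (-8 + 66) = -7 + 58 = 51)
n(s) = (51 + s)*(85 + s) (n(s) = (s + 51)*(s + 85) = (51 + s)*(85 + s))
37416 + n(160) = 37416 + (4335 + 160² + 136*160) = 37416 + (4335 + 25600 + 21760) = 37416 + 51695 = 89111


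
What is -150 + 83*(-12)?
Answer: -1146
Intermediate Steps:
-150 + 83*(-12) = -150 - 996 = -1146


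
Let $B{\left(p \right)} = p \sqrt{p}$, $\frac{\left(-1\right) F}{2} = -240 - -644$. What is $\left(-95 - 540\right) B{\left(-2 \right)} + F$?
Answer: $-808 + 1270 i \sqrt{2} \approx -808.0 + 1796.1 i$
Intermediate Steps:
$F = -808$ ($F = - 2 \left(-240 - -644\right) = - 2 \left(-240 + 644\right) = \left(-2\right) 404 = -808$)
$B{\left(p \right)} = p^{\frac{3}{2}}$
$\left(-95 - 540\right) B{\left(-2 \right)} + F = \left(-95 - 540\right) \left(-2\right)^{\frac{3}{2}} - 808 = \left(-95 - 540\right) \left(- 2 i \sqrt{2}\right) - 808 = - 635 \left(- 2 i \sqrt{2}\right) - 808 = 1270 i \sqrt{2} - 808 = -808 + 1270 i \sqrt{2}$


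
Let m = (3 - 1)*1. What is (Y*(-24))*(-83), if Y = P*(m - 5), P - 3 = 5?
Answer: -47808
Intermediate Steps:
P = 8 (P = 3 + 5 = 8)
m = 2 (m = 2*1 = 2)
Y = -24 (Y = 8*(2 - 5) = 8*(-3) = -24)
(Y*(-24))*(-83) = -24*(-24)*(-83) = 576*(-83) = -47808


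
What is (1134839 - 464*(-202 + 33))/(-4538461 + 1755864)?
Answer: -1213255/2782597 ≈ -0.43602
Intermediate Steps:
(1134839 - 464*(-202 + 33))/(-4538461 + 1755864) = (1134839 - 464*(-169))/(-2782597) = (1134839 + 78416)*(-1/2782597) = 1213255*(-1/2782597) = -1213255/2782597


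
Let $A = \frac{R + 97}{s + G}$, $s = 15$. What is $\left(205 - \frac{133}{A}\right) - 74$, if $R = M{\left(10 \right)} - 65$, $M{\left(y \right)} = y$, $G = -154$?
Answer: $\frac{3427}{6} \approx 571.17$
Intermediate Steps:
$R = -55$ ($R = 10 - 65 = -55$)
$A = - \frac{42}{139}$ ($A = \frac{-55 + 97}{15 - 154} = \frac{42}{-139} = 42 \left(- \frac{1}{139}\right) = - \frac{42}{139} \approx -0.30216$)
$\left(205 - \frac{133}{A}\right) - 74 = \left(205 - \frac{133}{- \frac{42}{139}}\right) - 74 = \left(205 - - \frac{2641}{6}\right) - 74 = \left(205 + \frac{2641}{6}\right) - 74 = \frac{3871}{6} - 74 = \frac{3427}{6}$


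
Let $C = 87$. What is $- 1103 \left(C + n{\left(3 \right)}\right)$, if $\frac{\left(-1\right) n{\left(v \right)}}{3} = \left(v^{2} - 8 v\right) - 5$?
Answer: $-162141$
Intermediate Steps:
$n{\left(v \right)} = 15 - 3 v^{2} + 24 v$ ($n{\left(v \right)} = - 3 \left(\left(v^{2} - 8 v\right) - 5\right) = - 3 \left(-5 + v^{2} - 8 v\right) = 15 - 3 v^{2} + 24 v$)
$- 1103 \left(C + n{\left(3 \right)}\right) = - 1103 \left(87 + \left(15 - 3 \cdot 3^{2} + 24 \cdot 3\right)\right) = - 1103 \left(87 + \left(15 - 27 + 72\right)\right) = - 1103 \left(87 + 60\right) = \left(-1103\right) 147 = -162141$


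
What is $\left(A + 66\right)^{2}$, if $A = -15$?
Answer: $2601$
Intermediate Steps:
$\left(A + 66\right)^{2} = \left(-15 + 66\right)^{2} = 51^{2} = 2601$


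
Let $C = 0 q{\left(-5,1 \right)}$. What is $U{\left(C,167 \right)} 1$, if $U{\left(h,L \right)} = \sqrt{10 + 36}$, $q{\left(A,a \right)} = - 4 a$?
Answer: $\sqrt{46} \approx 6.7823$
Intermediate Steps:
$C = 0$ ($C = 0 \left(\left(-4\right) 1\right) = 0 \left(-4\right) = 0$)
$U{\left(h,L \right)} = \sqrt{46}$
$U{\left(C,167 \right)} 1 = \sqrt{46} \cdot 1 = \sqrt{46}$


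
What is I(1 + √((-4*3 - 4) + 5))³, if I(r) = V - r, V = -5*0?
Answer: 32 + 8*I*√11 ≈ 32.0 + 26.533*I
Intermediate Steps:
V = 0
I(r) = -r (I(r) = 0 - r = -r)
I(1 + √((-4*3 - 4) + 5))³ = (-(1 + √((-4*3 - 4) + 5)))³ = (-(1 + √((-12 - 4) + 5)))³ = (-(1 + √(-16 + 5)))³ = (-(1 + √(-11)))³ = (-(1 + I*√11))³ = (-1 - I*√11)³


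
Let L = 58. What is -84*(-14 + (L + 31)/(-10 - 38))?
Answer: 5327/4 ≈ 1331.8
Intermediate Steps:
-84*(-14 + (L + 31)/(-10 - 38)) = -84*(-14 + (58 + 31)/(-10 - 38)) = -84*(-14 + 89/(-48)) = -84*(-14 + 89*(-1/48)) = -84*(-14 - 89/48) = -84*(-761/48) = 5327/4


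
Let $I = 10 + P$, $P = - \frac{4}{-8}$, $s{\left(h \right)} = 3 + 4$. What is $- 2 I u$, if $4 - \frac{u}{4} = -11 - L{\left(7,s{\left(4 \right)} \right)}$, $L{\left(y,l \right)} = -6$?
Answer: $-756$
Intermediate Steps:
$s{\left(h \right)} = 7$
$P = \frac{1}{2}$ ($P = \left(-4\right) \left(- \frac{1}{8}\right) = \frac{1}{2} \approx 0.5$)
$u = 36$ ($u = 16 - 4 \left(-11 - -6\right) = 16 - 4 \left(-11 + 6\right) = 16 - -20 = 16 + 20 = 36$)
$I = \frac{21}{2}$ ($I = 10 + \frac{1}{2} = \frac{21}{2} \approx 10.5$)
$- 2 I u = \left(-2\right) \frac{21}{2} \cdot 36 = \left(-21\right) 36 = -756$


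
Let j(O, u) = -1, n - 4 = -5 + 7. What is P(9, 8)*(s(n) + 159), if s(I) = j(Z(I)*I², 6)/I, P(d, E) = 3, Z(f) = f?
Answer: 953/2 ≈ 476.50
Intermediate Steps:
n = 6 (n = 4 + (-5 + 7) = 4 + 2 = 6)
s(I) = -1/I
P(9, 8)*(s(n) + 159) = 3*(-1/6 + 159) = 3*(-1*⅙ + 159) = 3*(-⅙ + 159) = 3*(953/6) = 953/2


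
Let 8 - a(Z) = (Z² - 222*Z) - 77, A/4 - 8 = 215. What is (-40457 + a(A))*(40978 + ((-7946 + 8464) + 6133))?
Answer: -30387873548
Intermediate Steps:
A = 892 (A = 32 + 4*215 = 32 + 860 = 892)
a(Z) = 85 - Z² + 222*Z (a(Z) = 8 - ((Z² - 222*Z) - 77) = 8 - (-77 + Z² - 222*Z) = 8 + (77 - Z² + 222*Z) = 85 - Z² + 222*Z)
(-40457 + a(A))*(40978 + ((-7946 + 8464) + 6133)) = (-40457 + (85 - 1*892² + 222*892))*(40978 + ((-7946 + 8464) + 6133)) = (-40457 + (85 - 1*795664 + 198024))*(40978 + (518 + 6133)) = (-40457 + (85 - 795664 + 198024))*(40978 + 6651) = (-40457 - 597555)*47629 = -638012*47629 = -30387873548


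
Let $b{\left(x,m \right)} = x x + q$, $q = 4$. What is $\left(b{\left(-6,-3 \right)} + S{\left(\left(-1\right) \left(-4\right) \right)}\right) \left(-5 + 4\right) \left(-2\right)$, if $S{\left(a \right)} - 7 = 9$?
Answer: $112$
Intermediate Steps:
$S{\left(a \right)} = 16$ ($S{\left(a \right)} = 7 + 9 = 16$)
$b{\left(x,m \right)} = 4 + x^{2}$ ($b{\left(x,m \right)} = x x + 4 = x^{2} + 4 = 4 + x^{2}$)
$\left(b{\left(-6,-3 \right)} + S{\left(\left(-1\right) \left(-4\right) \right)}\right) \left(-5 + 4\right) \left(-2\right) = \left(\left(4 + \left(-6\right)^{2}\right) + 16\right) \left(-5 + 4\right) \left(-2\right) = \left(\left(4 + 36\right) + 16\right) \left(\left(-1\right) \left(-2\right)\right) = \left(40 + 16\right) 2 = 56 \cdot 2 = 112$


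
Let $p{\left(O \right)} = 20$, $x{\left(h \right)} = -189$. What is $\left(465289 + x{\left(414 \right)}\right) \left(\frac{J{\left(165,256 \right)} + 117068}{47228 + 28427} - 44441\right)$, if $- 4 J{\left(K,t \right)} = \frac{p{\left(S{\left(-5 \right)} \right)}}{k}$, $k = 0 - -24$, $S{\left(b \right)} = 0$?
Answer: $- \frac{1876436715276715}{90786} \approx -2.0669 \cdot 10^{10}$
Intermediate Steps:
$k = 24$ ($k = 0 + 24 = 24$)
$J{\left(K,t \right)} = - \frac{5}{24}$ ($J{\left(K,t \right)} = - \frac{20 \cdot \frac{1}{24}}{4} = \left(- \frac{1}{4}\right) \frac{5}{6} = - \frac{5}{24}$)
$\left(465289 + x{\left(414 \right)}\right) \left(\frac{J{\left(165,256 \right)} + 117068}{47228 + 28427} - 44441\right) = \left(465289 - 189\right) \left(\frac{- \frac{5}{24} + 117068}{47228 + 28427} - 44441\right) = 465100 \left(\frac{2809627}{24 \cdot 75655} - 44441\right) = 465100 \left(\frac{2809627}{24} \cdot \frac{1}{75655} - 44441\right) = 465100 \left(\frac{2809627}{1815720} - 44441\right) = 465100 \left(- \frac{80689602893}{1815720}\right) = - \frac{1876436715276715}{90786}$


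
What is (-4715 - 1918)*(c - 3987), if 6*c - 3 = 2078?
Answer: 48290451/2 ≈ 2.4145e+7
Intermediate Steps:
c = 2081/6 (c = 1/2 + (1/6)*2078 = 1/2 + 1039/3 = 2081/6 ≈ 346.83)
(-4715 - 1918)*(c - 3987) = (-4715 - 1918)*(2081/6 - 3987) = -6633*(-21841/6) = 48290451/2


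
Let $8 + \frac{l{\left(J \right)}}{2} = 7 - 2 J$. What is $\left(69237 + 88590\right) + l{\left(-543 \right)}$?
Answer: $159997$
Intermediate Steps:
$l{\left(J \right)} = -2 - 4 J$ ($l{\left(J \right)} = -16 + 2 \left(7 - 2 J\right) = -16 - \left(-14 + 4 J\right) = -2 - 4 J$)
$\left(69237 + 88590\right) + l{\left(-543 \right)} = \left(69237 + 88590\right) - -2170 = 157827 + \left(-2 + 2172\right) = 157827 + 2170 = 159997$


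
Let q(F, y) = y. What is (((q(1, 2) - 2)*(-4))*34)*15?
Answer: 0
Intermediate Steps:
(((q(1, 2) - 2)*(-4))*34)*15 = (((2 - 2)*(-4))*34)*15 = ((0*(-4))*34)*15 = (0*34)*15 = 0*15 = 0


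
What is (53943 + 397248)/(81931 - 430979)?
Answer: -19617/15176 ≈ -1.2926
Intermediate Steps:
(53943 + 397248)/(81931 - 430979) = 451191/(-349048) = 451191*(-1/349048) = -19617/15176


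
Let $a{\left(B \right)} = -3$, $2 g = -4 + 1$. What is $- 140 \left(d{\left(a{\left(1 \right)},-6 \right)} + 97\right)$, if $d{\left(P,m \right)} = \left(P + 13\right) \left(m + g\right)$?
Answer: $-3080$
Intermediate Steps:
$g = - \frac{3}{2}$ ($g = \frac{-4 + 1}{2} = \frac{1}{2} \left(-3\right) = - \frac{3}{2} \approx -1.5$)
$d{\left(P,m \right)} = \left(13 + P\right) \left(- \frac{3}{2} + m\right)$ ($d{\left(P,m \right)} = \left(P + 13\right) \left(m - \frac{3}{2}\right) = \left(13 + P\right) \left(- \frac{3}{2} + m\right)$)
$- 140 \left(d{\left(a{\left(1 \right)},-6 \right)} + 97\right) = - 140 \left(\left(- \frac{39}{2} + 13 \left(-6\right) - - \frac{9}{2} - -18\right) + 97\right) = - 140 \left(\left(- \frac{39}{2} - 78 + \frac{9}{2} + 18\right) + 97\right) = - 140 \left(-75 + 97\right) = \left(-140\right) 22 = -3080$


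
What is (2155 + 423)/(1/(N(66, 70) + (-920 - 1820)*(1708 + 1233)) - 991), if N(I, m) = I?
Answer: -20774230372/7985749535 ≈ -2.6014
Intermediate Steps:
(2155 + 423)/(1/(N(66, 70) + (-920 - 1820)*(1708 + 1233)) - 991) = (2155 + 423)/(1/(66 + (-920 - 1820)*(1708 + 1233)) - 991) = 2578/(1/(66 - 2740*2941) - 991) = 2578/(1/(66 - 8058340) - 991) = 2578/(1/(-8058274) - 991) = 2578/(-1/8058274 - 991) = 2578/(-7985749535/8058274) = 2578*(-8058274/7985749535) = -20774230372/7985749535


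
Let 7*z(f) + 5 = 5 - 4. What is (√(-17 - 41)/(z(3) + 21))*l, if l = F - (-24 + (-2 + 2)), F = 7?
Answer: 217*I*√58/143 ≈ 11.557*I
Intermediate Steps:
z(f) = -4/7 (z(f) = -5/7 + (5 - 4)/7 = -5/7 + (⅐)*1 = -5/7 + ⅐ = -4/7)
l = 31 (l = 7 - (-24 + (-2 + 2)) = 7 - (-24 + 0) = 7 - 1*(-24) = 7 + 24 = 31)
(√(-17 - 41)/(z(3) + 21))*l = (√(-17 - 41)/(-4/7 + 21))*31 = (√(-58)/(143/7))*31 = ((I*√58)*(7/143))*31 = (7*I*√58/143)*31 = 217*I*√58/143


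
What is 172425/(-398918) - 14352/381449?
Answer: -71496614961/152166872182 ≈ -0.46986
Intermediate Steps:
172425/(-398918) - 14352/381449 = 172425*(-1/398918) - 14352*1/381449 = -172425/398918 - 14352/381449 = -71496614961/152166872182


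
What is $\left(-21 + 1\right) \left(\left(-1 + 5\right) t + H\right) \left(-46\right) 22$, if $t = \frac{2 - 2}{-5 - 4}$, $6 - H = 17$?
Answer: $-222640$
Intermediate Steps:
$H = -11$ ($H = 6 - 17 = -11$)
$t = 0$ ($t = \frac{0}{-9} = 0 \left(- \frac{1}{9}\right) = 0$)
$\left(-21 + 1\right) \left(\left(-1 + 5\right) t + H\right) \left(-46\right) 22 = \left(-21 + 1\right) \left(\left(-1 + 5\right) 0 - 11\right) \left(-46\right) 22 = - 20 \left(4 \cdot 0 - 11\right) \left(-46\right) 22 = - 20 \left(0 - 11\right) \left(-46\right) 22 = \left(-20\right) \left(-11\right) \left(-46\right) 22 = 220 \left(-46\right) 22 = \left(-10120\right) 22 = -222640$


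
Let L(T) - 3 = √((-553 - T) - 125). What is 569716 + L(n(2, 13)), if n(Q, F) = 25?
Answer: 569719 + I*√703 ≈ 5.6972e+5 + 26.514*I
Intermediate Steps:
L(T) = 3 + √(-678 - T) (L(T) = 3 + √((-553 - T) - 125) = 3 + √(-678 - T))
569716 + L(n(2, 13)) = 569716 + (3 + √(-678 - 1*25)) = 569716 + (3 + √(-678 - 25)) = 569716 + (3 + √(-703)) = 569716 + (3 + I*√703) = 569719 + I*√703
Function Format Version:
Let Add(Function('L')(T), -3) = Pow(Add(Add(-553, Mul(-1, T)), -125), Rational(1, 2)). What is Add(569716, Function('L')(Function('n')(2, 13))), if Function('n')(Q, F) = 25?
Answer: Add(569719, Mul(I, Pow(703, Rational(1, 2)))) ≈ Add(5.6972e+5, Mul(26.514, I))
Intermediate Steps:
Function('L')(T) = Add(3, Pow(Add(-678, Mul(-1, T)), Rational(1, 2))) (Function('L')(T) = Add(3, Pow(Add(Add(-553, Mul(-1, T)), -125), Rational(1, 2))) = Add(3, Pow(Add(-678, Mul(-1, T)), Rational(1, 2))))
Add(569716, Function('L')(Function('n')(2, 13))) = Add(569716, Add(3, Pow(Add(-678, Mul(-1, 25)), Rational(1, 2)))) = Add(569716, Add(3, Pow(Add(-678, -25), Rational(1, 2)))) = Add(569716, Add(3, Pow(-703, Rational(1, 2)))) = Add(569716, Add(3, Mul(I, Pow(703, Rational(1, 2))))) = Add(569719, Mul(I, Pow(703, Rational(1, 2))))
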